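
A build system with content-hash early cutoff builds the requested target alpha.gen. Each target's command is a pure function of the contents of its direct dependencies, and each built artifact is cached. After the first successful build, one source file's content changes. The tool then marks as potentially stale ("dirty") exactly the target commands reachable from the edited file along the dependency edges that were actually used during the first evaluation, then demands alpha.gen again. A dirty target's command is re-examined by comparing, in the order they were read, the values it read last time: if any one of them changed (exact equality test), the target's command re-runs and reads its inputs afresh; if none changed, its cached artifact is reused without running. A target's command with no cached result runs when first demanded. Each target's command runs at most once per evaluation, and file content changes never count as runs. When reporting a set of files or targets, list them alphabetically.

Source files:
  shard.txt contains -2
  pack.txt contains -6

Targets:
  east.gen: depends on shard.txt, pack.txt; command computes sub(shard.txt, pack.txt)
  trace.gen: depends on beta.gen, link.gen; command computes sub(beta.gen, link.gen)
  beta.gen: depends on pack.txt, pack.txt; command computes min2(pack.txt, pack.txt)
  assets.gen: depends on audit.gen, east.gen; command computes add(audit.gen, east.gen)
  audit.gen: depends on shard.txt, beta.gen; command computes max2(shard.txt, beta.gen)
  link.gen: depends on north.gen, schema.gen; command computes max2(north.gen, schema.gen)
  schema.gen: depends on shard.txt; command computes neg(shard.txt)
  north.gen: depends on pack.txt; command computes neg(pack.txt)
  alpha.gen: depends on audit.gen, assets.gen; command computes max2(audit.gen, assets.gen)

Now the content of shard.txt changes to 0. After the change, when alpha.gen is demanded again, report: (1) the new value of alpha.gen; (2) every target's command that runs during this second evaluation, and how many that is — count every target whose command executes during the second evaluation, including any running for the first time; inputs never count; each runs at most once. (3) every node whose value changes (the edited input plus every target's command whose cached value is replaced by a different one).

New value of alpha.gen: 6.
Target commands that run: alpha.gen, assets.gen, audit.gen, east.gen — 4 in total.
Values that change: alpha.gen, assets.gen, audit.gen, east.gen, shard.txt.

First evaluation (everything demanded from the output):
  beta.gen = min2(-6, -6) = -6
  audit.gen = max2(-2, -6) = -2
  east.gen = sub(-2, -6) = 4
  assets.gen = add(-2, 4) = 2
  alpha.gen = max2(-2, 2) = 2

Propagation after the edit:
  audit.gen: runs — shard.txt -2->0; result 0.
  east.gen: runs — shard.txt -2->0; result 6.
  assets.gen: runs — audit.gen -2->0; east.gen 4->6; result 6.
  alpha.gen: runs — audit.gen -2->0; assets.gen 2->6; result 6.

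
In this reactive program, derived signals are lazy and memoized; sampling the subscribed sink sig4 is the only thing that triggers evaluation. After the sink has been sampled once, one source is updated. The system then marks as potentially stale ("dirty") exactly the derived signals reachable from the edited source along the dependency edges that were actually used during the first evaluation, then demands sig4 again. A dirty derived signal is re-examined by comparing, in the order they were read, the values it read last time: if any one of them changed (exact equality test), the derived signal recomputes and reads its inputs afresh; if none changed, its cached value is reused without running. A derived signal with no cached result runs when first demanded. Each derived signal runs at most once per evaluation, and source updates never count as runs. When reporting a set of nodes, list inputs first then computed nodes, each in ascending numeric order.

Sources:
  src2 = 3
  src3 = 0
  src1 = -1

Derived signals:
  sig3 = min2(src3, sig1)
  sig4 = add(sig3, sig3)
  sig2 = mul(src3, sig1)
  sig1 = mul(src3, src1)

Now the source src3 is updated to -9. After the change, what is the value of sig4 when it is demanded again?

Demanding sig4 again yields -18.

First demand of the output computes:
  sig1 = mul(0, -1) = 0
  sig3 = min2(0, 0) = 0
  sig4 = add(0, 0) = 0

After the edit, cleaning proceeds:
  sig1: a read changed (src3 0->-9) — executes, giving 9.
  sig3: a read changed (src3 0->-9; sig1 0->9) — executes, giving -9.
  sig4: a read changed (sig3 0->-9; sig3 0->-9) — executes, giving -18.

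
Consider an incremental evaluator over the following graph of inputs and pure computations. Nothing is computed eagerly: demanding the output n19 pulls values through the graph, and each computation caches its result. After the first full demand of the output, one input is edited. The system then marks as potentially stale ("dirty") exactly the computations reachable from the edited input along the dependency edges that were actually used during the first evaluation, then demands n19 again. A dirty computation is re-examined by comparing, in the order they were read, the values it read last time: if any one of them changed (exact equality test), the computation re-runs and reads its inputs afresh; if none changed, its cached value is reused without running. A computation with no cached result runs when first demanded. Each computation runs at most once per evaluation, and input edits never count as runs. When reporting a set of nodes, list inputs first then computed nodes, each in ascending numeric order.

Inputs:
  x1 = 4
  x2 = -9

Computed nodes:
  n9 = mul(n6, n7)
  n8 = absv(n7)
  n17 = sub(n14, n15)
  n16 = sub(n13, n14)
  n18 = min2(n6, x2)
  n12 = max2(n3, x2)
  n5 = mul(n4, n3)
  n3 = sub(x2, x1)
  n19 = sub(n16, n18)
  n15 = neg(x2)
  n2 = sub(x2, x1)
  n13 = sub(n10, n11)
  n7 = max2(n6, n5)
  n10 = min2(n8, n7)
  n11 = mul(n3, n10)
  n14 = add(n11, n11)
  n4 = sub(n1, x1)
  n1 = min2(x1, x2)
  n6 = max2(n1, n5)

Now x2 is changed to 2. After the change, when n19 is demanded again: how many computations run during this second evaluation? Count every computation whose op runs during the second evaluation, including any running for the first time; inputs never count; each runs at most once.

Initial pass — values computed on the first demand:
  n1 = min2(4, -9) = -9
  n3 = sub(-9, 4) = -13
  n4 = sub(-9, 4) = -13
  n5 = mul(-13, -13) = 169
  n6 = max2(-9, 169) = 169
  n7 = max2(169, 169) = 169
  n8 = absv(169) = 169
  n10 = min2(169, 169) = 169
  n11 = mul(-13, 169) = -2197
  n13 = sub(169, -2197) = 2366
  n14 = add(-2197, -2197) = -4394
  n16 = sub(2366, -4394) = 6760
  n18 = min2(169, -9) = -9
  n19 = sub(6760, -9) = 6769

Second demand — change propagation:
  n1: re-runs because x2 -9->2; new result 2.
  n3: re-runs because x2 -9->2; new result -2.
  n4: re-runs because n1 -9->2; new result -2.
  n5: re-runs because n4 -13->-2; n3 -13->-2; new result 4.
  n6: re-runs because n1 -9->2; n5 169->4; new result 4.
  n7: re-runs because n6 169->4; n5 169->4; new result 4.
  n8: re-runs because n7 169->4; new result 4.
  n10: re-runs because n8 169->4; n7 169->4; new result 4.
  n11: re-runs because n3 -13->-2; n10 169->4; new result -8.
  n13: re-runs because n10 169->4; n11 -2197->-8; new result 12.
  n14: re-runs because n11 -2197->-8; n11 -2197->-8; new result -16.
  n16: re-runs because n13 2366->12; n14 -4394->-16; new result 28.
  n18: re-runs because n6 169->4; x2 -9->2; new result 2.
  n19: re-runs because n16 6760->28; n18 -9->2; new result 26.

Run set: n1, n3, n4, n5, n6, n7, n8, n10, n11, n13, n14, n16, n18, n19 (14 run).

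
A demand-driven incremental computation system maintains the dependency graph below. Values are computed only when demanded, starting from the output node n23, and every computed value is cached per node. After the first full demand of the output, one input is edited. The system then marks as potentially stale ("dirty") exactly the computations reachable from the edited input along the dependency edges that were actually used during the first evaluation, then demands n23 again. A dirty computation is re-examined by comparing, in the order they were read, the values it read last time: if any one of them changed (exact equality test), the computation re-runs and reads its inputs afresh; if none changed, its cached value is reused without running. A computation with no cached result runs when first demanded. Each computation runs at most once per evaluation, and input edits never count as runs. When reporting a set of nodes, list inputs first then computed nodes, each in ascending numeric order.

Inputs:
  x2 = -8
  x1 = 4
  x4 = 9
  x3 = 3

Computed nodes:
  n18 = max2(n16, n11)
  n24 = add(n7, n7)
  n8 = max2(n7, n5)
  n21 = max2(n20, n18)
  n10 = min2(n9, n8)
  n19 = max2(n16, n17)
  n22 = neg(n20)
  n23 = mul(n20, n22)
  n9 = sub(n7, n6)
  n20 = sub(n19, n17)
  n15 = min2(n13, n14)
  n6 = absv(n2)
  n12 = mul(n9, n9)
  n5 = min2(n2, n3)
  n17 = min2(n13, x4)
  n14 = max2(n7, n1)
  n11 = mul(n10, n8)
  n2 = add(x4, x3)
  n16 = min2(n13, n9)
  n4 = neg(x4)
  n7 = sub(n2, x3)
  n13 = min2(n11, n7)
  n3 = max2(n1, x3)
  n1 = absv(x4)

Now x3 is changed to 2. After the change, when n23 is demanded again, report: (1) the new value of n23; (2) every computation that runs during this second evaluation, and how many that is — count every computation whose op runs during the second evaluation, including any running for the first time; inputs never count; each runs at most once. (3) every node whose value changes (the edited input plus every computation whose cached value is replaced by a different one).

New value of n23: 0.
Computations that run: n2, n3, n5, n6, n7, n9, n10, n11, n13, n16, n17, n19, n20 — 13 in total.
Values that change: x3, n2, n6, n9, n10, n11, n13, n16, n17, n19.
Key observation: the cutoff stops propagation at n8 — its inputs' values are unchanged, so it reuses its cache.

First evaluation (everything demanded from the output):
  n1 = absv(9) = 9
  n2 = add(9, 3) = 12
  n3 = max2(9, 3) = 9
  n5 = min2(12, 9) = 9
  n6 = absv(12) = 12
  n7 = sub(12, 3) = 9
  n8 = max2(9, 9) = 9
  n9 = sub(9, 12) = -3
  n10 = min2(-3, 9) = -3
  n11 = mul(-3, 9) = -27
  n13 = min2(-27, 9) = -27
  n16 = min2(-27, -3) = -27
  n17 = min2(-27, 9) = -27
  n19 = max2(-27, -27) = -27
  n20 = sub(-27, -27) = 0
  n22 = neg(0) = 0
  n23 = mul(0, 0) = 0

Propagation after the edit:
  n2: runs — x3 3->2; result 11.
  n3: runs — x3 3->2; result 9 (same value as before).
  n5: runs — n2 12->11; result 9 (same value as before).
  n6: runs — n2 12->11; result 11.
  n7: runs — n2 12->11; x3 3->2; result 9 (same value as before).
  n8: checked — values it read are unchanged (n7 unchanged, n5 unchanged); reused cached 9 without running.
  n9: runs — n6 12->11; result -2.
  n10: runs — n9 -3->-2; result -2.
  n11: runs — n10 -3->-2; result -18.
  n13: runs — n11 -27->-18; result -18.
  n16: runs — n13 -27->-18; n9 -3->-2; result -18.
  n17: runs — n13 -27->-18; result -18.
  n19: runs — n16 -27->-18; n17 -27->-18; result -18.
  n20: runs — n19 -27->-18; n17 -27->-18; result 0 (same value as before).
  n22: checked — values it read are unchanged (n20 unchanged); reused cached 0 without running.
  n23: checked — values it read are unchanged (n20 unchanged, n22 unchanged); reused cached 0 without running.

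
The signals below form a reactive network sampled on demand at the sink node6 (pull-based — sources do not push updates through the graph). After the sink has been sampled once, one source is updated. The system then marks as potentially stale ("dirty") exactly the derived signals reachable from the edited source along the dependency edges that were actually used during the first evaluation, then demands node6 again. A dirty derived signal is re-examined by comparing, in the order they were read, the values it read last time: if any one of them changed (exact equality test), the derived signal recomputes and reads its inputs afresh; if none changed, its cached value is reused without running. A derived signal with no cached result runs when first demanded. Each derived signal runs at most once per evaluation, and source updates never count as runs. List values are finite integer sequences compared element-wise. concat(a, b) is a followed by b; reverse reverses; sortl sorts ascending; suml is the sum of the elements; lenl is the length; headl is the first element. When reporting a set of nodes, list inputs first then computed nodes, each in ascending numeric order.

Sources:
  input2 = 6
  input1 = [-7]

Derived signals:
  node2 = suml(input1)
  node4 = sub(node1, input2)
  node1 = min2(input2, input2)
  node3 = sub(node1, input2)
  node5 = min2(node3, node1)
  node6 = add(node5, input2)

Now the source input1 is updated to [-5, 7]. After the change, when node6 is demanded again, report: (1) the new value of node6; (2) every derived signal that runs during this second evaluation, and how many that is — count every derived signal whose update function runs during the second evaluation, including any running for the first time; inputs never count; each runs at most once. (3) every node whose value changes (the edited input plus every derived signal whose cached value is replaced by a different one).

node6 now evaluates to 6.
Run set: none (0 run).
Changed values: input1.
The important point: nothing the output needs ever reads input1, so the edit is invisible to it.

Initial pass — values computed on the first demand:
  node1 = min2(6, 6) = 6
  node3 = sub(6, 6) = 0
  node5 = min2(0, 6) = 0
  node6 = add(0, 6) = 6

Second demand — change propagation:
  no demanded computation ever read input1, so the edit dirties nothing and nothing runs.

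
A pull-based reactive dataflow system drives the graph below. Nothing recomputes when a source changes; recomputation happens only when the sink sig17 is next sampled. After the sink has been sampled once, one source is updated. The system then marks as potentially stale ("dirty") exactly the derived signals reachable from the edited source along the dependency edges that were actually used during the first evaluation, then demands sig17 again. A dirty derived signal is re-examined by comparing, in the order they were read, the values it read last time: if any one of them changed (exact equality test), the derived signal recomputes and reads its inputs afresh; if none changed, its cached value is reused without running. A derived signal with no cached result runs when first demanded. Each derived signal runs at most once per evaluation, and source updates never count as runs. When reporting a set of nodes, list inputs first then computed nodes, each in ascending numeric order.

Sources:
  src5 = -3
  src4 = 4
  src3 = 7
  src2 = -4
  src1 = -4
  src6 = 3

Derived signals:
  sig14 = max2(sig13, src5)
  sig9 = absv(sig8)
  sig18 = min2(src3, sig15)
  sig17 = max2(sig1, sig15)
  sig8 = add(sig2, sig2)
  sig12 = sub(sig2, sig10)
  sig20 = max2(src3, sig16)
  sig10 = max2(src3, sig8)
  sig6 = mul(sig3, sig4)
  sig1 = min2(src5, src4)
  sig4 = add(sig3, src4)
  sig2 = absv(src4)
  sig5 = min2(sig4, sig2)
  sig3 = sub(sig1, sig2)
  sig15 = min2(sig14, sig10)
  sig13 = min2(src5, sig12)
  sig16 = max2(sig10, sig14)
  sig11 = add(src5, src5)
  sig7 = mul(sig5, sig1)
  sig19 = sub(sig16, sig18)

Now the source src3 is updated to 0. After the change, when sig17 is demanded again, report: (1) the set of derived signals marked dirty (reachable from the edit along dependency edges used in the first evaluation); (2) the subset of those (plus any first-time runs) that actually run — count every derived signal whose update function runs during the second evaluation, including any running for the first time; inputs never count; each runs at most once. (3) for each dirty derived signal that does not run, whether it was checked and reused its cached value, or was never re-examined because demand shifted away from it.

First evaluation (everything demanded from the output):
  sig1 = min2(-3, 4) = -3
  sig2 = absv(4) = 4
  sig8 = add(4, 4) = 8
  sig10 = max2(7, 8) = 8
  sig12 = sub(4, 8) = -4
  sig13 = min2(-3, -4) = -4
  sig14 = max2(-4, -3) = -3
  sig15 = min2(-3, 8) = -3
  sig17 = max2(-3, -3) = -3

Propagation after the edit:
  sig10: runs — src3 7->0; result 8 (same value as before).
  sig12: checked — values it read are unchanged (sig2 unchanged, sig10 unchanged); reused cached -4 without running.
  sig13: checked — values it read are unchanged (src5 unchanged, sig12 unchanged); reused cached -4 without running.
  sig14: checked — values it read are unchanged (sig13 unchanged, src5 unchanged); reused cached -3 without running.
  sig15: checked — values it read are unchanged (sig14 unchanged, sig10 unchanged); reused cached -3 without running.
  sig17: checked — values it read are unchanged (sig1 unchanged, sig15 unchanged); reused cached -3 without running.

Key observation: the change is absorbed at sig10 — it re-runs but produces the same value, and the output's value is unchanged.

Marked dirty: sig10, sig12, sig13, sig14, sig15, sig17.
Derived signals that run: sig10 — 1 in total.
Checked but reused from cache: sig12, sig13, sig14, sig15, sig17.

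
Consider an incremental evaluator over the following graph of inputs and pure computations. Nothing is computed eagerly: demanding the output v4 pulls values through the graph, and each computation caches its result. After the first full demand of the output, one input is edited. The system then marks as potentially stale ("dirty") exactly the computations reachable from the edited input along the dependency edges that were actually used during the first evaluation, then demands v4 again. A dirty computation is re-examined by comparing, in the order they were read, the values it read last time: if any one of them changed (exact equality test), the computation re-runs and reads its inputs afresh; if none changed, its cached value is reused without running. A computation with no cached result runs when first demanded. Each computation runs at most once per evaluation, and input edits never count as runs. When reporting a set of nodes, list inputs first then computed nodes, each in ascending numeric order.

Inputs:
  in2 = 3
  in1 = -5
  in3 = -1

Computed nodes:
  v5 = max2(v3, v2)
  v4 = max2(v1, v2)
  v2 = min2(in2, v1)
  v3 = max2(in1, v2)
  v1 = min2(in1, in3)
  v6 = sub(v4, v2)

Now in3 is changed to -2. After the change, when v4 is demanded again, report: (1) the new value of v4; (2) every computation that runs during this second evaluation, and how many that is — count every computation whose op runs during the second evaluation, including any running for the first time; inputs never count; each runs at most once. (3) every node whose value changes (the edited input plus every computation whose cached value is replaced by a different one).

Initial pass — values computed on the first demand:
  v1 = min2(-5, -1) = -5
  v2 = min2(3, -5) = -5
  v4 = max2(-5, -5) = -5

Second demand — change propagation:
  v1: re-runs because in3 -1->-2; new result -5 (unchanged).
  v2: re-examined; everything it read last time is the same (in2 unchanged, v1 unchanged) — cache -5 kept, no run.
  v4: re-examined; everything it read last time is the same (v1 unchanged, v2 unchanged) — cache -5 kept, no run.

The important point: v1 recomputes to an identical value, and the output ends up unchanged.

v4 now evaluates to -5.
Run set: v1 (1 run).
Changed values: in3.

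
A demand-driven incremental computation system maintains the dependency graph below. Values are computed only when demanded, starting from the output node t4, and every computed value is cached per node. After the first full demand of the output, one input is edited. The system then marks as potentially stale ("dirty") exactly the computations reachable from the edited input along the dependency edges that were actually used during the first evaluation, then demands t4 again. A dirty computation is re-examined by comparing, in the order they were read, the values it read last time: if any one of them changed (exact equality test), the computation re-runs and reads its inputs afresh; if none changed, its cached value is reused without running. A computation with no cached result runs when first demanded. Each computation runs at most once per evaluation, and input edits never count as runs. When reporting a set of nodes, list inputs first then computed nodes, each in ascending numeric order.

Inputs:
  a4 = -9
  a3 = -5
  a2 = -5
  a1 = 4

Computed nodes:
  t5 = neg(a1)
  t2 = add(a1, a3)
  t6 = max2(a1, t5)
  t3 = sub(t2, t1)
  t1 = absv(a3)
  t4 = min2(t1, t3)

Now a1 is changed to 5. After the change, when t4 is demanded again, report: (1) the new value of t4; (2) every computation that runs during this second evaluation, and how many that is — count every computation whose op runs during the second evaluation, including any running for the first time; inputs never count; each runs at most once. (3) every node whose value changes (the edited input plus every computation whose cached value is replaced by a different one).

First evaluation (everything demanded from the output):
  t1 = absv(-5) = 5
  t2 = add(4, -5) = -1
  t3 = sub(-1, 5) = -6
  t4 = min2(5, -6) = -6

Propagation after the edit:
  t2: runs — a1 4->5; result 0.
  t3: runs — t2 -1->0; result -5.
  t4: runs — t3 -6->-5; result -5.

New value of t4: -5.
Computations that run: t2, t3, t4 — 3 in total.
Values that change: a1, t2, t3, t4.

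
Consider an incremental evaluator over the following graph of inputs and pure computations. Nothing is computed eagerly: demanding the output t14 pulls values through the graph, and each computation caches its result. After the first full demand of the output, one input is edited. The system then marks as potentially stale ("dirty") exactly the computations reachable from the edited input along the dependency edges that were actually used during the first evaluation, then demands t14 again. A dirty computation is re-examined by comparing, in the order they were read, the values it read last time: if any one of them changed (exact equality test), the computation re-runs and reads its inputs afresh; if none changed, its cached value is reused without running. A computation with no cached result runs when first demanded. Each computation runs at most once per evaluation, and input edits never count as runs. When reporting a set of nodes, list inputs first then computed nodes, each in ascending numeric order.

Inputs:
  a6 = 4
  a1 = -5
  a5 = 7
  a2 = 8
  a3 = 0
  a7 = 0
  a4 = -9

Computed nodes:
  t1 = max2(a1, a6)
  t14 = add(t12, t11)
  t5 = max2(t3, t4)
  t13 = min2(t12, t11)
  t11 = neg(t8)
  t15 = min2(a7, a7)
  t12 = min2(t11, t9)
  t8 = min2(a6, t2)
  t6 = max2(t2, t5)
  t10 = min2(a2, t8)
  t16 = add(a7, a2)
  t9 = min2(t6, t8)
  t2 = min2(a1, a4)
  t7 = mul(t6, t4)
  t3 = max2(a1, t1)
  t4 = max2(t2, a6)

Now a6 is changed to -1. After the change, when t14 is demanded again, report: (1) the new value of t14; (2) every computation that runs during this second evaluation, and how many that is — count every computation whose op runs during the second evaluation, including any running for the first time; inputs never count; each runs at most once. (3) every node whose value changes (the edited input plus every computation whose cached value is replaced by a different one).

Initial pass — values computed on the first demand:
  t1 = max2(-5, 4) = 4
  t2 = min2(-5, -9) = -9
  t3 = max2(-5, 4) = 4
  t4 = max2(-9, 4) = 4
  t5 = max2(4, 4) = 4
  t6 = max2(-9, 4) = 4
  t8 = min2(4, -9) = -9
  t9 = min2(4, -9) = -9
  t11 = neg(-9) = 9
  t12 = min2(9, -9) = -9
  t14 = add(-9, 9) = 0

Second demand — change propagation:
  t1: re-runs because a6 4->-1; new result -1.
  t3: re-runs because t1 4->-1; new result -1.
  t4: re-runs because a6 4->-1; new result -1.
  t5: re-runs because t3 4->-1; t4 4->-1; new result -1.
  t6: re-runs because t5 4->-1; new result -1.
  t8: re-runs because a6 4->-1; new result -9 (unchanged).
  t9: re-runs because t6 4->-1; new result -9 (unchanged).
  t11: re-examined; everything it read last time is the same (t8 unchanged) — cache 9 kept, no run.
  t12: re-examined; everything it read last time is the same (t11 unchanged, t9 unchanged) — cache -9 kept, no run.
  t14: re-examined; everything it read last time is the same (t12 unchanged, t11 unchanged) — cache 0 kept, no run.

The important point: at t11 every value read last time is unchanged, so the dirty flag clears without a run.

t14 now evaluates to 0.
Run set: t1, t3, t4, t5, t6, t8, t9 (7 run).
Changed values: a6, t1, t3, t4, t5, t6.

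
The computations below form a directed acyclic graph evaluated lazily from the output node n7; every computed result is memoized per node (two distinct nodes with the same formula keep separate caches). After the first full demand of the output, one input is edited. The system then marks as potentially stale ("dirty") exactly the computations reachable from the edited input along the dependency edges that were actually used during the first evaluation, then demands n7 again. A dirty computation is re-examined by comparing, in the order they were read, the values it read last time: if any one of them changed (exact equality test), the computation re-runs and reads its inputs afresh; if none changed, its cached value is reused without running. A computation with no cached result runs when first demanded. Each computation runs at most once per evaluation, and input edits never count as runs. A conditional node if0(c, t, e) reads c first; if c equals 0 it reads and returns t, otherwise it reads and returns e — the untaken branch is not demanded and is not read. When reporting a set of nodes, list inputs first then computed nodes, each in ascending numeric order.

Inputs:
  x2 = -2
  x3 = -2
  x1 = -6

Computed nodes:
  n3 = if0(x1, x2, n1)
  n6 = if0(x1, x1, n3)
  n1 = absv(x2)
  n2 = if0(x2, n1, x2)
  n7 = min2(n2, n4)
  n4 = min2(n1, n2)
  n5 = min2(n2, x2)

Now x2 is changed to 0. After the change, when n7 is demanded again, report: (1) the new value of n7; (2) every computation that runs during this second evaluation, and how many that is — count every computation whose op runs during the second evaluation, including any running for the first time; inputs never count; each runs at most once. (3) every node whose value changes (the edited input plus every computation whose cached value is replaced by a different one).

First demand of the output computes:
  n1 = absv(-2) = 2
  n2 = if0(x2=-2 -> else branch x2) = -2
  n4 = min2(2, -2) = -2
  n7 = min2(-2, -2) = -2

After the edit, cleaning proceeds:
  n1: a read changed (x2 -2->0) — executes, giving 0.
  n2: a read changed (x2 -2->0; x2 -2->0) — executes, giving 0.
  n4: a read changed (n1 2->0; n2 -2->0) — executes, giving 0.
  n7: a read changed (n2 -2->0; n4 -2->0) — executes, giving 0.

Demanding n7 again yields 0.
4 computations run: n1, n2, n4, n7.
The nodes whose values change: x2, n1, n2, n4, n7.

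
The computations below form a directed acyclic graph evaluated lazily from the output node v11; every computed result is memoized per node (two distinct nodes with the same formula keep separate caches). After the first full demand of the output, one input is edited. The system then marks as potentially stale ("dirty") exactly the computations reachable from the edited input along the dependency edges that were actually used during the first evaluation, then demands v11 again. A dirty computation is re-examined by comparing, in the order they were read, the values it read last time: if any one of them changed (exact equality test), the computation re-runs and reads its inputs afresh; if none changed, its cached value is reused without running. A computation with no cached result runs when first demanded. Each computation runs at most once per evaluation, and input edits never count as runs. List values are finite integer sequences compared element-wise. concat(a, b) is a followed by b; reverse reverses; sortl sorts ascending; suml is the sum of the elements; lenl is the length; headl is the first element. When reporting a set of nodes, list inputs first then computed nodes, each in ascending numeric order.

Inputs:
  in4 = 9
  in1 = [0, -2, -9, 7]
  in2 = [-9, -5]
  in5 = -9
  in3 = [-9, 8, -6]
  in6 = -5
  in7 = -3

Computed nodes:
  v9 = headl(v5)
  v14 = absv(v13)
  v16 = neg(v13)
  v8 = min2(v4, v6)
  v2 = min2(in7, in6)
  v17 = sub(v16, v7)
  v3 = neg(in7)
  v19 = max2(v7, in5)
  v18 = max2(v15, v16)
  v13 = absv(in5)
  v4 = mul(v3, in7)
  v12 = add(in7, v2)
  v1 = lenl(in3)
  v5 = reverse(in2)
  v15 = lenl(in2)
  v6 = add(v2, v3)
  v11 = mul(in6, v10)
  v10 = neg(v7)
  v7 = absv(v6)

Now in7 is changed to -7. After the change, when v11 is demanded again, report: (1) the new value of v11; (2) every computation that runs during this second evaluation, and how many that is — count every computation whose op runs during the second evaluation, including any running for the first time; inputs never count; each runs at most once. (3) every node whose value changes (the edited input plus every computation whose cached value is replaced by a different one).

Demanding v11 again yields 0.
6 computations run: v2, v3, v6, v7, v10, v11.
The nodes whose values change: in7, v2, v3, v6, v7, v10, v11.

First demand of the output computes:
  v2 = min2(-3, -5) = -5
  v3 = neg(-3) = 3
  v6 = add(-5, 3) = -2
  v7 = absv(-2) = 2
  v10 = neg(2) = -2
  v11 = mul(-5, -2) = 10

After the edit, cleaning proceeds:
  v2: a read changed (in7 -3->-7) — executes, giving -7.
  v3: a read changed (in7 -3->-7) — executes, giving 7.
  v6: a read changed (v2 -5->-7; v3 3->7) — executes, giving 0.
  v7: a read changed (v6 -2->0) — executes, giving 0.
  v10: a read changed (v7 2->0) — executes, giving 0.
  v11: a read changed (v10 -2->0) — executes, giving 0.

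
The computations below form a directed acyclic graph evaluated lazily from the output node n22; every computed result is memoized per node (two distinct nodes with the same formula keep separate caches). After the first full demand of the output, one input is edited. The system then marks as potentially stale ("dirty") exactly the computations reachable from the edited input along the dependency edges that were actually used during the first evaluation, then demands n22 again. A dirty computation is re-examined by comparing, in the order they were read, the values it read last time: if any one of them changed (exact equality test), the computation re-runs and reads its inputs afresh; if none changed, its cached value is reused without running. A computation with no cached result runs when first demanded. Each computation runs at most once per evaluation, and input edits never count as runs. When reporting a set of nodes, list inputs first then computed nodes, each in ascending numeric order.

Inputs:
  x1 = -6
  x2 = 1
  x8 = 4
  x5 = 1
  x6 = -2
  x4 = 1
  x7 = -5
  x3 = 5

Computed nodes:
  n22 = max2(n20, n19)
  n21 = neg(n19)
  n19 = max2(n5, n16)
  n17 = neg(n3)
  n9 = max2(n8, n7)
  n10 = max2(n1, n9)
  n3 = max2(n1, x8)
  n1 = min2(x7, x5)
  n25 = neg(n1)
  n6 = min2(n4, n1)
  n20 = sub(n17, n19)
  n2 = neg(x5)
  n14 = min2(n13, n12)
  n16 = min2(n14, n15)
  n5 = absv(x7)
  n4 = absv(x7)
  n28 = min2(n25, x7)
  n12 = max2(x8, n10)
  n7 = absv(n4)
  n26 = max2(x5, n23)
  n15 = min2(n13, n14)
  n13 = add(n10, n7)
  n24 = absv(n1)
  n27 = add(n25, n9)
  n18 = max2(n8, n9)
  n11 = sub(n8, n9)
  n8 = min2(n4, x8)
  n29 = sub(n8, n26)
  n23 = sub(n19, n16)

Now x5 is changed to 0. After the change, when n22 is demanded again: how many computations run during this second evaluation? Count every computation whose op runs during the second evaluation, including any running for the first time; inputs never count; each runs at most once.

First demand of the output computes:
  n1 = min2(-5, 1) = -5
  n3 = max2(-5, 4) = 4
  n4 = absv(-5) = 5
  n5 = absv(-5) = 5
  n7 = absv(5) = 5
  n8 = min2(5, 4) = 4
  n9 = max2(4, 5) = 5
  n10 = max2(-5, 5) = 5
  n12 = max2(4, 5) = 5
  n13 = add(5, 5) = 10
  n14 = min2(10, 5) = 5
  n15 = min2(10, 5) = 5
  n16 = min2(5, 5) = 5
  n17 = neg(4) = -4
  n19 = max2(5, 5) = 5
  n20 = sub(-4, 5) = -9
  n22 = max2(-9, 5) = 5

After the edit, cleaning proceeds:
  n1: a read changed (x5 1->0) — executes, giving -5 — identical to its old value.
  n3: dirty, but its reads are unchanged (n1 unchanged, x8 unchanged); cached 4 stands.
  n10: dirty, but its reads are unchanged (n1 unchanged, n9 unchanged); cached 5 stands.
  n12: dirty, but its reads are unchanged (x8 unchanged, n10 unchanged); cached 5 stands.
  n13: dirty, but its reads are unchanged (n10 unchanged, n7 unchanged); cached 10 stands.
  n14: dirty, but its reads are unchanged (n13 unchanged, n12 unchanged); cached 5 stands.
  n15: dirty, but its reads are unchanged (n13 unchanged, n14 unchanged); cached 5 stands.
  n16: dirty, but its reads are unchanged (n14 unchanged, n15 unchanged); cached 5 stands.
  n17: dirty, but its reads are unchanged (n3 unchanged); cached -4 stands.
  n19: dirty, but its reads are unchanged (n5 unchanged, n16 unchanged); cached 5 stands.
  n20: dirty, but its reads are unchanged (n17 unchanged, n19 unchanged); cached -9 stands.
  n22: dirty, but its reads are unchanged (n20 unchanged, n19 unchanged); cached 5 stands.

Note the absorption at n1: it re-runs yet its value is the same, leaving the output's value untouched.

1 computations run: n1.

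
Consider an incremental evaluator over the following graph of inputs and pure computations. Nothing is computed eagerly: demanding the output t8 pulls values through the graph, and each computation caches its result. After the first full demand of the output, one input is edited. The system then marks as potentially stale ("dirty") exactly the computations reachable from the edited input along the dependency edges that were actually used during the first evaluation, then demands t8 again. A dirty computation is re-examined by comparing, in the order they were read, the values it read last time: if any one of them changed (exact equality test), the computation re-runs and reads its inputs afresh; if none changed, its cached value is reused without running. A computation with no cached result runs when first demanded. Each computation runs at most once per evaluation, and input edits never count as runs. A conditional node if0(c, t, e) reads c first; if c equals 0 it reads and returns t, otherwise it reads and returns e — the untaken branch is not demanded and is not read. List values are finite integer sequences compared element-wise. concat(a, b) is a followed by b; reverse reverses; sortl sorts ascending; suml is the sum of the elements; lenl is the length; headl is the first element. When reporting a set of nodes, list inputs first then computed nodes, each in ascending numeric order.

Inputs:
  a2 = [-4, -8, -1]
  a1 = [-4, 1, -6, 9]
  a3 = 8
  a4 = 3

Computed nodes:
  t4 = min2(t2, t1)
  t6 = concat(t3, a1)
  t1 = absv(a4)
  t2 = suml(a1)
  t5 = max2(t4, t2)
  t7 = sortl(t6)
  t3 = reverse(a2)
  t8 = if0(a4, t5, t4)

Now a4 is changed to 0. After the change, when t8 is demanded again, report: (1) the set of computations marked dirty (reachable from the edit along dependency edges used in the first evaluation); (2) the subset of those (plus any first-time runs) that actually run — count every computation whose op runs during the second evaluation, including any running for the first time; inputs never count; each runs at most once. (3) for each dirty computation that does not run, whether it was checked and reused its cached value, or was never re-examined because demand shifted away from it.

Dirty set: t1, t4, t8.
Run set: t1, t4, t5, t8 (4 run).
All dirty computations ended up running.
The important point: the flipped condition pulls in fresh nodes; t5 runs for the first time.

Initial pass — values computed on the first demand:
  t1 = absv(3) = 3
  t2 = suml([-4, 1, -6, 9]) = 0
  t4 = min2(0, 3) = 0
  t8 = if0(a4=3 -> else branch t4) = 0

Second demand — change propagation:
  t1: re-runs because a4 3->0; new result 0.
  t4: re-runs because t1 3->0; new result 0 (unchanged).
  t5: newly demanded (no cache) — executes and yields 0.
  t8: re-runs because a4 3->0; new result 0 (unchanged).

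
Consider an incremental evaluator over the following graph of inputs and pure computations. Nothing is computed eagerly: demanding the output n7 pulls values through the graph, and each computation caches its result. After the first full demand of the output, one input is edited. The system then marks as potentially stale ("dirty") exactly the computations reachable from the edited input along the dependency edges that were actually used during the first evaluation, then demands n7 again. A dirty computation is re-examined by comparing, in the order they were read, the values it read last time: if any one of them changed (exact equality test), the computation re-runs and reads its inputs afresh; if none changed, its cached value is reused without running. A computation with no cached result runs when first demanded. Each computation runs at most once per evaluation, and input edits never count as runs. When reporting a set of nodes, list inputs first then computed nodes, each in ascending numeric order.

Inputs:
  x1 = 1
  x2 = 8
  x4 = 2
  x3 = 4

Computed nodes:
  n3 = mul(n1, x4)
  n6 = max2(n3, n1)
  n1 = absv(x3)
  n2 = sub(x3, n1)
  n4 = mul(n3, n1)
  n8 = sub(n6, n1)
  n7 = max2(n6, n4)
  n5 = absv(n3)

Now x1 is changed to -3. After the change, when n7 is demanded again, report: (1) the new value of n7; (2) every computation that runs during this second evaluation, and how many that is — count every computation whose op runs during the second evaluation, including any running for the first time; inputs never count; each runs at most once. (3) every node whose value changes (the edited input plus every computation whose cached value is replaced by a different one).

n7 now evaluates to 32.
Run set: none (0 run).
Changed values: x1.
The important point: nothing the output needs ever reads x1, so the edit is invisible to it.

Initial pass — values computed on the first demand:
  n1 = absv(4) = 4
  n3 = mul(4, 2) = 8
  n4 = mul(8, 4) = 32
  n6 = max2(8, 4) = 8
  n7 = max2(8, 32) = 32

Second demand — change propagation:
  no demanded computation ever read x1, so the edit dirties nothing and nothing runs.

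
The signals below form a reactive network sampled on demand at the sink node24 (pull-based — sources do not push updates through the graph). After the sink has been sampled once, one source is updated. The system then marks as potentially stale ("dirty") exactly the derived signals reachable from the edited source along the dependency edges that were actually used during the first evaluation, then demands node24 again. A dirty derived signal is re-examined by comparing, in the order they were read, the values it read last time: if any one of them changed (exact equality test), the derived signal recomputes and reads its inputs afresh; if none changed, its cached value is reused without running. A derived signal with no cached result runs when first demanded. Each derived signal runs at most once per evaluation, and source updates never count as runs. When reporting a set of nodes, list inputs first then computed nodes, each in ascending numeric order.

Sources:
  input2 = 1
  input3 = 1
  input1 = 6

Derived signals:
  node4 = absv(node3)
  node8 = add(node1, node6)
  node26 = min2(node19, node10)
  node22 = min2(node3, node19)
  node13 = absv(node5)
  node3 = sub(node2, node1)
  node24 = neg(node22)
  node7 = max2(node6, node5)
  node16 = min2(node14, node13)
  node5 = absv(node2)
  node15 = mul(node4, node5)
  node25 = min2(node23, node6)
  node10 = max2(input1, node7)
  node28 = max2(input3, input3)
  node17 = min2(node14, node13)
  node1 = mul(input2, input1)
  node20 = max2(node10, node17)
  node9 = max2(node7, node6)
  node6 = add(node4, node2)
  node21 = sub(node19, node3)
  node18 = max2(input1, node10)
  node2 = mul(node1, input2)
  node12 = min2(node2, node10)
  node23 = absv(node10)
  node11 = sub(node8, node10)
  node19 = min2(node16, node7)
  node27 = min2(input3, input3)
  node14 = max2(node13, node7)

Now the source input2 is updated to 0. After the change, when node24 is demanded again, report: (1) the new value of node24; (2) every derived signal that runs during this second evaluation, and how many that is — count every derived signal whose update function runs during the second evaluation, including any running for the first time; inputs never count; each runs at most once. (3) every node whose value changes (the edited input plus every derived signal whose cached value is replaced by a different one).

node24 now evaluates to 0.
Run set: node1, node2, node3, node5, node6, node7, node13, node14, node16, node19, node22 (11 run).
Changed values: input2, node1, node2, node5, node6, node7, node13, node14, node16, node19.
The important point: at node4 every value read last time is unchanged, so the dirty flag clears without a run.

Initial pass — values computed on the first demand:
  node1 = mul(1, 6) = 6
  node2 = mul(6, 1) = 6
  node3 = sub(6, 6) = 0
  node4 = absv(0) = 0
  node5 = absv(6) = 6
  node6 = add(0, 6) = 6
  node7 = max2(6, 6) = 6
  node13 = absv(6) = 6
  node14 = max2(6, 6) = 6
  node16 = min2(6, 6) = 6
  node19 = min2(6, 6) = 6
  node22 = min2(0, 6) = 0
  node24 = neg(0) = 0

Second demand — change propagation:
  node1: re-runs because input2 1->0; new result 0.
  node2: re-runs because node1 6->0; input2 1->0; new result 0.
  node3: re-runs because node2 6->0; node1 6->0; new result 0 (unchanged).
  node4: re-examined; everything it read last time is the same (node3 unchanged) — cache 0 kept, no run.
  node5: re-runs because node2 6->0; new result 0.
  node6: re-runs because node2 6->0; new result 0.
  node7: re-runs because node6 6->0; node5 6->0; new result 0.
  node13: re-runs because node5 6->0; new result 0.
  node14: re-runs because node13 6->0; node7 6->0; new result 0.
  node16: re-runs because node14 6->0; node13 6->0; new result 0.
  node19: re-runs because node16 6->0; node7 6->0; new result 0.
  node22: re-runs because node19 6->0; new result 0 (unchanged).
  node24: re-examined; everything it read last time is the same (node22 unchanged) — cache 0 kept, no run.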